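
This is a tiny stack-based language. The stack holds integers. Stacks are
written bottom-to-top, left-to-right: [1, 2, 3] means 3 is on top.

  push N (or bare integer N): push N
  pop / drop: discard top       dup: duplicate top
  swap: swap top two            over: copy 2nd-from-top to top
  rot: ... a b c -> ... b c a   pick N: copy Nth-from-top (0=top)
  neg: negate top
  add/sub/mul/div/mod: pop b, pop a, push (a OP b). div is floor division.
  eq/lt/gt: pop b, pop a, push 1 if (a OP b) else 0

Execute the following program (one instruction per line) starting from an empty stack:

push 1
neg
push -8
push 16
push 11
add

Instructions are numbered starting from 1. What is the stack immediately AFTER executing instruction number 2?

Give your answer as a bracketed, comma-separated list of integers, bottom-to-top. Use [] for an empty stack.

Step 1 ('push 1'): [1]
Step 2 ('neg'): [-1]

Answer: [-1]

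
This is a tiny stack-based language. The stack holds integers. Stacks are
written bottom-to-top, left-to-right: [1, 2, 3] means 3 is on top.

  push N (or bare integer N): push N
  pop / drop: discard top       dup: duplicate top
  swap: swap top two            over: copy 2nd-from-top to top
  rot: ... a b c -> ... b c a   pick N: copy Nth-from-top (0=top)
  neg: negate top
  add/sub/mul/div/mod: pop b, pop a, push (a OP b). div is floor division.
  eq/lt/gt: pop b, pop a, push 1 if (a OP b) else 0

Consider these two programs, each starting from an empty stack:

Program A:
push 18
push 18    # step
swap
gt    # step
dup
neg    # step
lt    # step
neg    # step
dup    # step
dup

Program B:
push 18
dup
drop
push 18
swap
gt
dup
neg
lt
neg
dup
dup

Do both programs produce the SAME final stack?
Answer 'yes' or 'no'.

Answer: yes

Derivation:
Program A trace:
  After 'push 18': [18]
  After 'push 18': [18, 18]
  After 'swap': [18, 18]
  After 'gt': [0]
  After 'dup': [0, 0]
  After 'neg': [0, 0]
  After 'lt': [0]
  After 'neg': [0]
  After 'dup': [0, 0]
  After 'dup': [0, 0, 0]
Program A final stack: [0, 0, 0]

Program B trace:
  After 'push 18': [18]
  After 'dup': [18, 18]
  After 'drop': [18]
  After 'push 18': [18, 18]
  After 'swap': [18, 18]
  After 'gt': [0]
  After 'dup': [0, 0]
  After 'neg': [0, 0]
  After 'lt': [0]
  After 'neg': [0]
  After 'dup': [0, 0]
  After 'dup': [0, 0, 0]
Program B final stack: [0, 0, 0]
Same: yes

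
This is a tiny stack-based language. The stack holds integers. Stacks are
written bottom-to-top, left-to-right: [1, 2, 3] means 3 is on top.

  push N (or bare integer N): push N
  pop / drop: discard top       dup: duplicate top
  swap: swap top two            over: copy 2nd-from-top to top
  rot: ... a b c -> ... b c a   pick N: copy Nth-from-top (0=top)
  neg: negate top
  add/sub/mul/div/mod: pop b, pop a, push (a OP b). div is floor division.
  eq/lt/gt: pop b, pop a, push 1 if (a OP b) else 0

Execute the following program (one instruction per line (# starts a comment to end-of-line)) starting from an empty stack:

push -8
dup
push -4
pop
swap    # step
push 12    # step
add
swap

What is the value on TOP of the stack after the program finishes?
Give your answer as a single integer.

Answer: -8

Derivation:
After 'push -8': [-8]
After 'dup': [-8, -8]
After 'push -4': [-8, -8, -4]
After 'pop': [-8, -8]
After 'swap': [-8, -8]
After 'push 12': [-8, -8, 12]
After 'add': [-8, 4]
After 'swap': [4, -8]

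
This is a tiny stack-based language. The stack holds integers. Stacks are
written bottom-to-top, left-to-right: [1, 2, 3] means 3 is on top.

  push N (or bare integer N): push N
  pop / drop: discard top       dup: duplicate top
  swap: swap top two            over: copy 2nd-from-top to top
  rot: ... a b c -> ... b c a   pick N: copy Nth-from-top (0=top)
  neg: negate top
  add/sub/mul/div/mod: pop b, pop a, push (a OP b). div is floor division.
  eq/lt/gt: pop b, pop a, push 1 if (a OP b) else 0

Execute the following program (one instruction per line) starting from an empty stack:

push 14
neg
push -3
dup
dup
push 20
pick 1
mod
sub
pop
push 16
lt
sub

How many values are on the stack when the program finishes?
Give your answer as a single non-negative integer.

After 'push 14': stack = [14] (depth 1)
After 'neg': stack = [-14] (depth 1)
After 'push -3': stack = [-14, -3] (depth 2)
After 'dup': stack = [-14, -3, -3] (depth 3)
After 'dup': stack = [-14, -3, -3, -3] (depth 4)
After 'push 20': stack = [-14, -3, -3, -3, 20] (depth 5)
After 'pick 1': stack = [-14, -3, -3, -3, 20, -3] (depth 6)
After 'mod': stack = [-14, -3, -3, -3, -1] (depth 5)
After 'sub': stack = [-14, -3, -3, -2] (depth 4)
After 'pop': stack = [-14, -3, -3] (depth 3)
After 'push 16': stack = [-14, -3, -3, 16] (depth 4)
After 'lt': stack = [-14, -3, 1] (depth 3)
After 'sub': stack = [-14, -4] (depth 2)

Answer: 2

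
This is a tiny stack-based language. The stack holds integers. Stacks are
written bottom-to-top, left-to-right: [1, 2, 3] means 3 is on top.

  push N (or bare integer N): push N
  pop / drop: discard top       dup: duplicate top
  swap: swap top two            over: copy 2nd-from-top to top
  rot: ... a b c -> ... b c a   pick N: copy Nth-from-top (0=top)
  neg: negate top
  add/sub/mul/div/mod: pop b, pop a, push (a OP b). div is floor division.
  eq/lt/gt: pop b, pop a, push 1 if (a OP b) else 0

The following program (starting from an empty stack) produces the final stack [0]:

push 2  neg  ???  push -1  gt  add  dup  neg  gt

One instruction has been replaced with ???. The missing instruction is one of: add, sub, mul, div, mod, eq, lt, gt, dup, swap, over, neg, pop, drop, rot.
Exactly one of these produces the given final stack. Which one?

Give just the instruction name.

Stack before ???: [-2]
Stack after ???:  [-2, -2]
The instruction that transforms [-2] -> [-2, -2] is: dup

Answer: dup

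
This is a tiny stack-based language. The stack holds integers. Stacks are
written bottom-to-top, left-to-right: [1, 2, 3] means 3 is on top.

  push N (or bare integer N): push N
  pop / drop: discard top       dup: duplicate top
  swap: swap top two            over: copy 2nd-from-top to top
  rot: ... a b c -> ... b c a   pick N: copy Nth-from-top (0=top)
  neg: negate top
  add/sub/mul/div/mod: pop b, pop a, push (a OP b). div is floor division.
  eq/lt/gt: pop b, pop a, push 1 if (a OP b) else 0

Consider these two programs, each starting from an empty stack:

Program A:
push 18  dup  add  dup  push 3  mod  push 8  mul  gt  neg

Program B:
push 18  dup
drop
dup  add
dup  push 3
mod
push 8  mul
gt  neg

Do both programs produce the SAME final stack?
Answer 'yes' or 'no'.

Program A trace:
  After 'push 18': [18]
  After 'dup': [18, 18]
  After 'add': [36]
  After 'dup': [36, 36]
  After 'push 3': [36, 36, 3]
  After 'mod': [36, 0]
  After 'push 8': [36, 0, 8]
  After 'mul': [36, 0]
  After 'gt': [1]
  After 'neg': [-1]
Program A final stack: [-1]

Program B trace:
  After 'push 18': [18]
  After 'dup': [18, 18]
  After 'drop': [18]
  After 'dup': [18, 18]
  After 'add': [36]
  After 'dup': [36, 36]
  After 'push 3': [36, 36, 3]
  After 'mod': [36, 0]
  After 'push 8': [36, 0, 8]
  After 'mul': [36, 0]
  After 'gt': [1]
  After 'neg': [-1]
Program B final stack: [-1]
Same: yes

Answer: yes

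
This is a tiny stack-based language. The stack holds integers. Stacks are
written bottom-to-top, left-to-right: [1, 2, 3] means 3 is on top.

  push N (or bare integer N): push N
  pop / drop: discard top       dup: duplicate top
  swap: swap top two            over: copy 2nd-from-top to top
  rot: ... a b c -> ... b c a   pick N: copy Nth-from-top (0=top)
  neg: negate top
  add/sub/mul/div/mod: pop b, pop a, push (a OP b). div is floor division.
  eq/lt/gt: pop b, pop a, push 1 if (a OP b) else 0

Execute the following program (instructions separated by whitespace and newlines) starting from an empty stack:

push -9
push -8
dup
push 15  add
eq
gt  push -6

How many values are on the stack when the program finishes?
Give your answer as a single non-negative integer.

Answer: 2

Derivation:
After 'push -9': stack = [-9] (depth 1)
After 'push -8': stack = [-9, -8] (depth 2)
After 'dup': stack = [-9, -8, -8] (depth 3)
After 'push 15': stack = [-9, -8, -8, 15] (depth 4)
After 'add': stack = [-9, -8, 7] (depth 3)
After 'eq': stack = [-9, 0] (depth 2)
After 'gt': stack = [0] (depth 1)
After 'push -6': stack = [0, -6] (depth 2)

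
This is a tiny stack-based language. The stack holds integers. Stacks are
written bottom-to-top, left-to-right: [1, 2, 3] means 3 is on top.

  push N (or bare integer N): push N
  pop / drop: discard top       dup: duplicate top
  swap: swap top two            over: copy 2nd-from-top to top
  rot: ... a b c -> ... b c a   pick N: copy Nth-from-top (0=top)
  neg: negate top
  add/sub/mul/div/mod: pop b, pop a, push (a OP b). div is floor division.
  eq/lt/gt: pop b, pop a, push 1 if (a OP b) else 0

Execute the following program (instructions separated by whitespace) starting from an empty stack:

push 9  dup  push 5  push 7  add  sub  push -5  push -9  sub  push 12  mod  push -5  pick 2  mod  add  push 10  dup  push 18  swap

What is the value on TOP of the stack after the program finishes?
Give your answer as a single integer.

After 'push 9': [9]
After 'dup': [9, 9]
After 'push 5': [9, 9, 5]
After 'push 7': [9, 9, 5, 7]
After 'add': [9, 9, 12]
After 'sub': [9, -3]
After 'push -5': [9, -3, -5]
After 'push -9': [9, -3, -5, -9]
After 'sub': [9, -3, 4]
After 'push 12': [9, -3, 4, 12]
After 'mod': [9, -3, 4]
After 'push -5': [9, -3, 4, -5]
After 'pick 2': [9, -3, 4, -5, -3]
After 'mod': [9, -3, 4, -2]
After 'add': [9, -3, 2]
After 'push 10': [9, -3, 2, 10]
After 'dup': [9, -3, 2, 10, 10]
After 'push 18': [9, -3, 2, 10, 10, 18]
After 'swap': [9, -3, 2, 10, 18, 10]

Answer: 10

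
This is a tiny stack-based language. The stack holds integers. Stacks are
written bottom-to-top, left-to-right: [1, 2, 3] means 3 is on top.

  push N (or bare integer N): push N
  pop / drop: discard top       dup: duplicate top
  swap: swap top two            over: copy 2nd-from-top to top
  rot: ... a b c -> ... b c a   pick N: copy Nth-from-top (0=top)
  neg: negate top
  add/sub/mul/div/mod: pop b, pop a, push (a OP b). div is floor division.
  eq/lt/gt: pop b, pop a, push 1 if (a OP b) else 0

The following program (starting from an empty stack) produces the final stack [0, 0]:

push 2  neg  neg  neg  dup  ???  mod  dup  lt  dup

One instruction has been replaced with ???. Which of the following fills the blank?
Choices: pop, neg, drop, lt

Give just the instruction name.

Answer: neg

Derivation:
Stack before ???: [-2, -2]
Stack after ???:  [-2, 2]
Checking each choice:
  pop: stack underflow (need 2, have 1)
  neg: MATCH
  drop: stack underflow (need 2, have 1)
  lt: stack underflow (need 2, have 1)


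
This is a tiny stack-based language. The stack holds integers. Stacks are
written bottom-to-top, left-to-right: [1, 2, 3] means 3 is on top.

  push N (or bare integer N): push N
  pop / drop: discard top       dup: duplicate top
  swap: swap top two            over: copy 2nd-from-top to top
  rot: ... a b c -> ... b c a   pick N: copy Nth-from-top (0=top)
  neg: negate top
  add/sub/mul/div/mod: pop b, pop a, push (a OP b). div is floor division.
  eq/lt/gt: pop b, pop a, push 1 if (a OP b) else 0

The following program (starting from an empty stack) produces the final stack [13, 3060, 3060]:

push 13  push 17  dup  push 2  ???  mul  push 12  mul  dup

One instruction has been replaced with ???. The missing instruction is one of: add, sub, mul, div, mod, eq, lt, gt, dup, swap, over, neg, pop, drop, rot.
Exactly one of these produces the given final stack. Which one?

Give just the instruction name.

Answer: sub

Derivation:
Stack before ???: [13, 17, 17, 2]
Stack after ???:  [13, 17, 15]
The instruction that transforms [13, 17, 17, 2] -> [13, 17, 15] is: sub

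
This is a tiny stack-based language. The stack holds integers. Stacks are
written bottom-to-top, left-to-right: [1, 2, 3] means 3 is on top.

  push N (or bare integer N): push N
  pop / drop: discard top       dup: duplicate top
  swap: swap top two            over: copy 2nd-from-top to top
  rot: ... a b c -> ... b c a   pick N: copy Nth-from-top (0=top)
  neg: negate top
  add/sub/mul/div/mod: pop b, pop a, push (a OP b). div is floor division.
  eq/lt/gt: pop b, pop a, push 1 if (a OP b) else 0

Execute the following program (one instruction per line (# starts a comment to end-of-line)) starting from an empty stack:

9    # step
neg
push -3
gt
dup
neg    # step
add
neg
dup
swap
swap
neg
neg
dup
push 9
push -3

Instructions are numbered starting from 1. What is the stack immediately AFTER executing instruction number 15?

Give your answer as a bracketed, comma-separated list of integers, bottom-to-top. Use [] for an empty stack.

Answer: [0, 0, 0, 9]

Derivation:
Step 1 ('9'): [9]
Step 2 ('neg'): [-9]
Step 3 ('push -3'): [-9, -3]
Step 4 ('gt'): [0]
Step 5 ('dup'): [0, 0]
Step 6 ('neg'): [0, 0]
Step 7 ('add'): [0]
Step 8 ('neg'): [0]
Step 9 ('dup'): [0, 0]
Step 10 ('swap'): [0, 0]
Step 11 ('swap'): [0, 0]
Step 12 ('neg'): [0, 0]
Step 13 ('neg'): [0, 0]
Step 14 ('dup'): [0, 0, 0]
Step 15 ('push 9'): [0, 0, 0, 9]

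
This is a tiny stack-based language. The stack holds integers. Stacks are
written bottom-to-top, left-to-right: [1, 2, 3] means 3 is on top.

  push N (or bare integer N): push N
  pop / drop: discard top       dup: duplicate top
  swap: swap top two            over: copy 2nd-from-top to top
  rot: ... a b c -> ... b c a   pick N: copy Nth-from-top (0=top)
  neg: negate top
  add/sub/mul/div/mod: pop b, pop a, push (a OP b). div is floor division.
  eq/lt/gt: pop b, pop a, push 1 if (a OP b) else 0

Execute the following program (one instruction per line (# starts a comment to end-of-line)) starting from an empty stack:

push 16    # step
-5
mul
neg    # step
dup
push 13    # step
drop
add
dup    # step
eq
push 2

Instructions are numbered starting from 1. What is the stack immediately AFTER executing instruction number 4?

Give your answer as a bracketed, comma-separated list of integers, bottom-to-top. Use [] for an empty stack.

Step 1 ('push 16'): [16]
Step 2 ('-5'): [16, -5]
Step 3 ('mul'): [-80]
Step 4 ('neg'): [80]

Answer: [80]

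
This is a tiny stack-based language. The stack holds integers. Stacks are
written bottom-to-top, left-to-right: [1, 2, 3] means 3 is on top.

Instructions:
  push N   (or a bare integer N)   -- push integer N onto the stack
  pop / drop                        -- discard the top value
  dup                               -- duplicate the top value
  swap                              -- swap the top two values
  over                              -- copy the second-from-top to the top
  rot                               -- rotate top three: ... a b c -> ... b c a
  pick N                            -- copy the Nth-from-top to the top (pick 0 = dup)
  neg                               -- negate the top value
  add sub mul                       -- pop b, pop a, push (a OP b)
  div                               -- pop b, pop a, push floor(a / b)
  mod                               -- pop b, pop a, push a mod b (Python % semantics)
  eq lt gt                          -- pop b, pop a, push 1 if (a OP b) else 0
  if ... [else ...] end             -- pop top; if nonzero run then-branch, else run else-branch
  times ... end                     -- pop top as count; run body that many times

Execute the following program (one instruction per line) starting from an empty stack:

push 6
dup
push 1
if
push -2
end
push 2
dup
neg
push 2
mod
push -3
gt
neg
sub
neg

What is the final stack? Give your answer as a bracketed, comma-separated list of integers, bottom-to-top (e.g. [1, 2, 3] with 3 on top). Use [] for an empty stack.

Answer: [6, 6, -2, -3]

Derivation:
After 'push 6': [6]
After 'dup': [6, 6]
After 'push 1': [6, 6, 1]
After 'if': [6, 6]
After 'push -2': [6, 6, -2]
After 'push 2': [6, 6, -2, 2]
After 'dup': [6, 6, -2, 2, 2]
After 'neg': [6, 6, -2, 2, -2]
After 'push 2': [6, 6, -2, 2, -2, 2]
After 'mod': [6, 6, -2, 2, 0]
After 'push -3': [6, 6, -2, 2, 0, -3]
After 'gt': [6, 6, -2, 2, 1]
After 'neg': [6, 6, -2, 2, -1]
After 'sub': [6, 6, -2, 3]
After 'neg': [6, 6, -2, -3]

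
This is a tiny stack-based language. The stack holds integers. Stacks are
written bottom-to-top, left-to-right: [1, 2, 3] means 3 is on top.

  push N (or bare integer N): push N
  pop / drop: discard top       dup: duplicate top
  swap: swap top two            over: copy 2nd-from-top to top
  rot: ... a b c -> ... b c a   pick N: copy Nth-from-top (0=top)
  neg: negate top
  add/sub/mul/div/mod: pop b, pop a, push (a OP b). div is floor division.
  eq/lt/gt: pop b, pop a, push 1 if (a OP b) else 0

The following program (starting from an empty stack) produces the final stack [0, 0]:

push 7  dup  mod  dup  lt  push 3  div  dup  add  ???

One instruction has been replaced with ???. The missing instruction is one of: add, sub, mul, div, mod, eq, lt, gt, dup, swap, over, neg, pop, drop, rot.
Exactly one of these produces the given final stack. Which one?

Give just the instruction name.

Answer: dup

Derivation:
Stack before ???: [0]
Stack after ???:  [0, 0]
The instruction that transforms [0] -> [0, 0] is: dup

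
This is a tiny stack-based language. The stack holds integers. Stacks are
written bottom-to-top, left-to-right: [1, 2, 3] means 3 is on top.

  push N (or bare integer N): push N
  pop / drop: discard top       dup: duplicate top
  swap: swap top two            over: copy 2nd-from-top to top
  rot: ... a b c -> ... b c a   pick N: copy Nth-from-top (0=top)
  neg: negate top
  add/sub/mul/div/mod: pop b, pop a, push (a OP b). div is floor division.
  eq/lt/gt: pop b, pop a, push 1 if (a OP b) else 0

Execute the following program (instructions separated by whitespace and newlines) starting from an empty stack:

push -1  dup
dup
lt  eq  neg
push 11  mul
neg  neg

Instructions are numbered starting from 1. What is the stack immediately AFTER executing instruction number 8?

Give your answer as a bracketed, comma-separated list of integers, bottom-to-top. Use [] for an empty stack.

Answer: [0]

Derivation:
Step 1 ('push -1'): [-1]
Step 2 ('dup'): [-1, -1]
Step 3 ('dup'): [-1, -1, -1]
Step 4 ('lt'): [-1, 0]
Step 5 ('eq'): [0]
Step 6 ('neg'): [0]
Step 7 ('push 11'): [0, 11]
Step 8 ('mul'): [0]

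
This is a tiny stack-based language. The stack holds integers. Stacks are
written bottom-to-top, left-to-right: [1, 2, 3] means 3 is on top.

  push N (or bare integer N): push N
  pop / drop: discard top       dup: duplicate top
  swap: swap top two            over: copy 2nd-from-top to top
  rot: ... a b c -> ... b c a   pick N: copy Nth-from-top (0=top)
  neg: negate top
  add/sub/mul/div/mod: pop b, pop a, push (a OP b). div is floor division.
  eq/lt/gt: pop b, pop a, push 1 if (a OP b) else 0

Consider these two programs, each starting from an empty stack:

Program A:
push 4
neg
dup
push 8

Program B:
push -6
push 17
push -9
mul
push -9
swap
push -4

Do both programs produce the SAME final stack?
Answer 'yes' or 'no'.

Answer: no

Derivation:
Program A trace:
  After 'push 4': [4]
  After 'neg': [-4]
  After 'dup': [-4, -4]
  After 'push 8': [-4, -4, 8]
Program A final stack: [-4, -4, 8]

Program B trace:
  After 'push -6': [-6]
  After 'push 17': [-6, 17]
  After 'push -9': [-6, 17, -9]
  After 'mul': [-6, -153]
  After 'push -9': [-6, -153, -9]
  After 'swap': [-6, -9, -153]
  After 'push -4': [-6, -9, -153, -4]
Program B final stack: [-6, -9, -153, -4]
Same: no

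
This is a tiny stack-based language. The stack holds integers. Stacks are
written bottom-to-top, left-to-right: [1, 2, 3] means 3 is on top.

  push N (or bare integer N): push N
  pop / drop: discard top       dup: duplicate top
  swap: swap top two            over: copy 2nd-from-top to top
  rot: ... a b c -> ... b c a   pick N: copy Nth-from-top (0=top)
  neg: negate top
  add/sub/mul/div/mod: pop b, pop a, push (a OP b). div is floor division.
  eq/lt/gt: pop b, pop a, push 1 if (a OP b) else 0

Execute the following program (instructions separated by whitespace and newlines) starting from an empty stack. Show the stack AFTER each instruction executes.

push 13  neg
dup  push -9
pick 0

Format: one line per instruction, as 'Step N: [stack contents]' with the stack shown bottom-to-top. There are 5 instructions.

Step 1: [13]
Step 2: [-13]
Step 3: [-13, -13]
Step 4: [-13, -13, -9]
Step 5: [-13, -13, -9, -9]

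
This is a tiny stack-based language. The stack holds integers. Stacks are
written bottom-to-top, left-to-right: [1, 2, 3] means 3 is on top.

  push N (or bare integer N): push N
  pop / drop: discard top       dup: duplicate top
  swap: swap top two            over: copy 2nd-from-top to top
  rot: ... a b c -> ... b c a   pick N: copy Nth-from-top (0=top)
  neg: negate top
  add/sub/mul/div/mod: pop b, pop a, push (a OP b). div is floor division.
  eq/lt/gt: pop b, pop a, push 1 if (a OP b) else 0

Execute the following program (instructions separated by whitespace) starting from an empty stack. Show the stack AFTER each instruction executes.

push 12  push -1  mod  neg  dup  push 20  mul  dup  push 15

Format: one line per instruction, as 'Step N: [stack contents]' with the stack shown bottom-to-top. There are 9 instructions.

Step 1: [12]
Step 2: [12, -1]
Step 3: [0]
Step 4: [0]
Step 5: [0, 0]
Step 6: [0, 0, 20]
Step 7: [0, 0]
Step 8: [0, 0, 0]
Step 9: [0, 0, 0, 15]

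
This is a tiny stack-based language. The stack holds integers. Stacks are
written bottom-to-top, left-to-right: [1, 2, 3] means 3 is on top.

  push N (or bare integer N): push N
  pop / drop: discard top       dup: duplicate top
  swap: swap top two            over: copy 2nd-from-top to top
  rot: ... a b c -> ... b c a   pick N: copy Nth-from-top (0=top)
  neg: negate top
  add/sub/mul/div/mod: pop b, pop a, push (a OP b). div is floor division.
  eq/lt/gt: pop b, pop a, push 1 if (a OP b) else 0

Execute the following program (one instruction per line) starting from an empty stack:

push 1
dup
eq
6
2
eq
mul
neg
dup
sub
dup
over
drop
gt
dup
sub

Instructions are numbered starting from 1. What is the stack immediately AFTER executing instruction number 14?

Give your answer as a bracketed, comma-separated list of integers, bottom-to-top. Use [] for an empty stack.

Step 1 ('push 1'): [1]
Step 2 ('dup'): [1, 1]
Step 3 ('eq'): [1]
Step 4 ('6'): [1, 6]
Step 5 ('2'): [1, 6, 2]
Step 6 ('eq'): [1, 0]
Step 7 ('mul'): [0]
Step 8 ('neg'): [0]
Step 9 ('dup'): [0, 0]
Step 10 ('sub'): [0]
Step 11 ('dup'): [0, 0]
Step 12 ('over'): [0, 0, 0]
Step 13 ('drop'): [0, 0]
Step 14 ('gt'): [0]

Answer: [0]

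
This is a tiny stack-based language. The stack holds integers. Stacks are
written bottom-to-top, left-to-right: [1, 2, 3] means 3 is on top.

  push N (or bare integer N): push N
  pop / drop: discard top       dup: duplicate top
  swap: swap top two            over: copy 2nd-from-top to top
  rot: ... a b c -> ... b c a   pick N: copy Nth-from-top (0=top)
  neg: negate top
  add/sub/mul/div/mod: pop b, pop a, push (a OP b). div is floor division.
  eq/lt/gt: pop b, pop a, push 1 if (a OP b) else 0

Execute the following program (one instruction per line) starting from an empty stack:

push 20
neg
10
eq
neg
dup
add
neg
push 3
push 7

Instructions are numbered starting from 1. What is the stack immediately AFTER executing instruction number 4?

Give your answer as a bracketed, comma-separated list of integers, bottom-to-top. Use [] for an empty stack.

Step 1 ('push 20'): [20]
Step 2 ('neg'): [-20]
Step 3 ('10'): [-20, 10]
Step 4 ('eq'): [0]

Answer: [0]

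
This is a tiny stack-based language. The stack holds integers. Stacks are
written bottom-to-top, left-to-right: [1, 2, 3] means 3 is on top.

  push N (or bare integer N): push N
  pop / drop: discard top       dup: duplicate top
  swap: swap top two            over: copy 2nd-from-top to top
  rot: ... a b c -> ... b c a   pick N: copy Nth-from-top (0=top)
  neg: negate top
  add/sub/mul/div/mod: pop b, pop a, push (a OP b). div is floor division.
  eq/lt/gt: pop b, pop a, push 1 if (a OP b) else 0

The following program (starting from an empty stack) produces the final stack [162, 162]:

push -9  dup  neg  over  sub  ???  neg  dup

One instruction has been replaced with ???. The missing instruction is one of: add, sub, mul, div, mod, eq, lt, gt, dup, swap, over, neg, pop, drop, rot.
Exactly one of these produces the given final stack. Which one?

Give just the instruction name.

Answer: mul

Derivation:
Stack before ???: [-9, 18]
Stack after ???:  [-162]
The instruction that transforms [-9, 18] -> [-162] is: mul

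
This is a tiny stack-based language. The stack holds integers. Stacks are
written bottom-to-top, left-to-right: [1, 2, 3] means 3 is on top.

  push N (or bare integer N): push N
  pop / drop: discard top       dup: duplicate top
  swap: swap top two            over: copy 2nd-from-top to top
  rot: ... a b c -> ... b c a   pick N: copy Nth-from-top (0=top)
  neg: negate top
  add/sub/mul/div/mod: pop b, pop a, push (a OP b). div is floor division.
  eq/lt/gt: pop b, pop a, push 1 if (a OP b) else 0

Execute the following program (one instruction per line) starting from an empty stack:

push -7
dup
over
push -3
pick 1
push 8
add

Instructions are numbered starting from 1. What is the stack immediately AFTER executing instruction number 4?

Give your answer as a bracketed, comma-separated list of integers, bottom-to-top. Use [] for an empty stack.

Answer: [-7, -7, -7, -3]

Derivation:
Step 1 ('push -7'): [-7]
Step 2 ('dup'): [-7, -7]
Step 3 ('over'): [-7, -7, -7]
Step 4 ('push -3'): [-7, -7, -7, -3]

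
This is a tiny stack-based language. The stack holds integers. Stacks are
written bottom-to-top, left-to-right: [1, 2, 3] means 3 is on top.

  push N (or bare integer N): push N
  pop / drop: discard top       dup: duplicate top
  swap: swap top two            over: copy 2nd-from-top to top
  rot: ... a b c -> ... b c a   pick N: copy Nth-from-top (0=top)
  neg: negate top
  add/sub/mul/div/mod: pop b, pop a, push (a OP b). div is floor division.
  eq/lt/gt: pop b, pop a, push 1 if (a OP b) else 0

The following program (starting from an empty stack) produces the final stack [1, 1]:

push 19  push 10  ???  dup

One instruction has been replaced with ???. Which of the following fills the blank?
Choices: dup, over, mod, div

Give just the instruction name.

Answer: div

Derivation:
Stack before ???: [19, 10]
Stack after ???:  [1]
Checking each choice:
  dup: produces [19, 10, 10, 10]
  over: produces [19, 10, 19, 19]
  mod: produces [9, 9]
  div: MATCH


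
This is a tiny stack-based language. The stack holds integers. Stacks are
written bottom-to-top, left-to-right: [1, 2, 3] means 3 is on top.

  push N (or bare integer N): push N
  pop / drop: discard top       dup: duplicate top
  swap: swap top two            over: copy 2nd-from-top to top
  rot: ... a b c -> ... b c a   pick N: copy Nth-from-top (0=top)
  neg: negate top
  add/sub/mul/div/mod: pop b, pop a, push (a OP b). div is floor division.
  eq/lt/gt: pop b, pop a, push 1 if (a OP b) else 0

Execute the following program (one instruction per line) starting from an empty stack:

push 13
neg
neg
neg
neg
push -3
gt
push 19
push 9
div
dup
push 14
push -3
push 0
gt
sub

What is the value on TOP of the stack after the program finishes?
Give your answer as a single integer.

Answer: 14

Derivation:
After 'push 13': [13]
After 'neg': [-13]
After 'neg': [13]
After 'neg': [-13]
After 'neg': [13]
After 'push -3': [13, -3]
After 'gt': [1]
After 'push 19': [1, 19]
After 'push 9': [1, 19, 9]
After 'div': [1, 2]
After 'dup': [1, 2, 2]
After 'push 14': [1, 2, 2, 14]
After 'push -3': [1, 2, 2, 14, -3]
After 'push 0': [1, 2, 2, 14, -3, 0]
After 'gt': [1, 2, 2, 14, 0]
After 'sub': [1, 2, 2, 14]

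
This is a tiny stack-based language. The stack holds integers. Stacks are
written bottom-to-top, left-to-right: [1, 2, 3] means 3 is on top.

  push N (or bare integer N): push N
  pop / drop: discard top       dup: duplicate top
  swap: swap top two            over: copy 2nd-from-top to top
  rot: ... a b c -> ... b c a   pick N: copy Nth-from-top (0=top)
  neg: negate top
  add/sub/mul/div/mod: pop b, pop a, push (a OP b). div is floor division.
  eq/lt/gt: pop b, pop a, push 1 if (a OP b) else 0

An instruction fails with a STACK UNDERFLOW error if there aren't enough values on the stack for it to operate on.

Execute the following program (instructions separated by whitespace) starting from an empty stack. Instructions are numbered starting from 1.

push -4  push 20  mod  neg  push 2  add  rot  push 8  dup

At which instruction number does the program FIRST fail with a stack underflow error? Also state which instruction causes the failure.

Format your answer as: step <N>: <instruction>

Step 1 ('push -4'): stack = [-4], depth = 1
Step 2 ('push 20'): stack = [-4, 20], depth = 2
Step 3 ('mod'): stack = [16], depth = 1
Step 4 ('neg'): stack = [-16], depth = 1
Step 5 ('push 2'): stack = [-16, 2], depth = 2
Step 6 ('add'): stack = [-14], depth = 1
Step 7 ('rot'): needs 3 value(s) but depth is 1 — STACK UNDERFLOW

Answer: step 7: rot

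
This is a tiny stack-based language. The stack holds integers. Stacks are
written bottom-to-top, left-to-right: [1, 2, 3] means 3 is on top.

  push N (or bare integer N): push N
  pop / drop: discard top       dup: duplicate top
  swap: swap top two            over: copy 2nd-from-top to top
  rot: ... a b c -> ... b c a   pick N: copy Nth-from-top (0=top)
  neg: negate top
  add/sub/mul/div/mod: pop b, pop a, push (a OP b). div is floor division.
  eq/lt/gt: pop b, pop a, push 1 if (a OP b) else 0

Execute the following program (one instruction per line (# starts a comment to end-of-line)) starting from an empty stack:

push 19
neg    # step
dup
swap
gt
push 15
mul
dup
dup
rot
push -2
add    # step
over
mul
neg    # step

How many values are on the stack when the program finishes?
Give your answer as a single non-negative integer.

After 'push 19': stack = [19] (depth 1)
After 'neg': stack = [-19] (depth 1)
After 'dup': stack = [-19, -19] (depth 2)
After 'swap': stack = [-19, -19] (depth 2)
After 'gt': stack = [0] (depth 1)
After 'push 15': stack = [0, 15] (depth 2)
After 'mul': stack = [0] (depth 1)
After 'dup': stack = [0, 0] (depth 2)
After 'dup': stack = [0, 0, 0] (depth 3)
After 'rot': stack = [0, 0, 0] (depth 3)
After 'push -2': stack = [0, 0, 0, -2] (depth 4)
After 'add': stack = [0, 0, -2] (depth 3)
After 'over': stack = [0, 0, -2, 0] (depth 4)
After 'mul': stack = [0, 0, 0] (depth 3)
After 'neg': stack = [0, 0, 0] (depth 3)

Answer: 3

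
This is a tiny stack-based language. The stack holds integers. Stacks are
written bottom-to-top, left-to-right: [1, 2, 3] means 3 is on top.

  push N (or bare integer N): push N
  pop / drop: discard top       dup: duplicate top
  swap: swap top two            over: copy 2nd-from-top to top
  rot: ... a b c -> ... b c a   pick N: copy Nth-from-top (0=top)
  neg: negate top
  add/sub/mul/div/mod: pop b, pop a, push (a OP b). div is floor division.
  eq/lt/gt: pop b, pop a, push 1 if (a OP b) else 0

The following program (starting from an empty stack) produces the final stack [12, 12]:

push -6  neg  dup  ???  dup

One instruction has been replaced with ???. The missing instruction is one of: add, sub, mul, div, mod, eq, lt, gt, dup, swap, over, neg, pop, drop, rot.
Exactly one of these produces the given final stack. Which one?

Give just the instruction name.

Answer: add

Derivation:
Stack before ???: [6, 6]
Stack after ???:  [12]
The instruction that transforms [6, 6] -> [12] is: add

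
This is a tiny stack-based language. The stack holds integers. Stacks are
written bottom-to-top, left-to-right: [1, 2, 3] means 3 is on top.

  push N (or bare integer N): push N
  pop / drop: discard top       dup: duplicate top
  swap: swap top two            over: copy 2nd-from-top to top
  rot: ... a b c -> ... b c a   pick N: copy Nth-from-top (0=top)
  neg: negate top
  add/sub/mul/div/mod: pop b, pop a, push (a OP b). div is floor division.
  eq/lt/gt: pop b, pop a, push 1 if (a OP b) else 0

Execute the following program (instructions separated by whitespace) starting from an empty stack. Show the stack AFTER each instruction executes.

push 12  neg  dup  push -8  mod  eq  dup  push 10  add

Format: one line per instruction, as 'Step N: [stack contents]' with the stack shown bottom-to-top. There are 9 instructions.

Step 1: [12]
Step 2: [-12]
Step 3: [-12, -12]
Step 4: [-12, -12, -8]
Step 5: [-12, -4]
Step 6: [0]
Step 7: [0, 0]
Step 8: [0, 0, 10]
Step 9: [0, 10]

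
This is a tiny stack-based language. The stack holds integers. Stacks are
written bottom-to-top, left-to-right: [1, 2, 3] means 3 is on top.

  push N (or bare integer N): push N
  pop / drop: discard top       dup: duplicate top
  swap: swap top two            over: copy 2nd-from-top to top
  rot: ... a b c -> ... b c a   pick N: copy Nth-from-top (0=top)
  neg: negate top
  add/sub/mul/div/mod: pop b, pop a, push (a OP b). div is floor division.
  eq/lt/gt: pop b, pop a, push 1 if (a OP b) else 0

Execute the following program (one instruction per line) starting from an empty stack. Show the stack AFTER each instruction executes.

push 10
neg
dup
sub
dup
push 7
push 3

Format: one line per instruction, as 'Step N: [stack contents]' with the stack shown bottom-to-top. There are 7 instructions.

Step 1: [10]
Step 2: [-10]
Step 3: [-10, -10]
Step 4: [0]
Step 5: [0, 0]
Step 6: [0, 0, 7]
Step 7: [0, 0, 7, 3]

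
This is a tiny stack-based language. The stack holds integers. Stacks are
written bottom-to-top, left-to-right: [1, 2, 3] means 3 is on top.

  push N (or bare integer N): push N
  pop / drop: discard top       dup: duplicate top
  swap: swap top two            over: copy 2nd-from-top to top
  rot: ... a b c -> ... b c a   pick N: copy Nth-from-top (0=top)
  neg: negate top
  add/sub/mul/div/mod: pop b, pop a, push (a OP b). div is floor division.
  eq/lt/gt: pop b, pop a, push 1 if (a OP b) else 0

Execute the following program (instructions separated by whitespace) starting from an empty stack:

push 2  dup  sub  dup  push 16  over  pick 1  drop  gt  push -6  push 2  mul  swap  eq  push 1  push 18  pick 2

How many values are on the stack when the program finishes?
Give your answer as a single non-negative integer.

After 'push 2': stack = [2] (depth 1)
After 'dup': stack = [2, 2] (depth 2)
After 'sub': stack = [0] (depth 1)
After 'dup': stack = [0, 0] (depth 2)
After 'push 16': stack = [0, 0, 16] (depth 3)
After 'over': stack = [0, 0, 16, 0] (depth 4)
After 'pick 1': stack = [0, 0, 16, 0, 16] (depth 5)
After 'drop': stack = [0, 0, 16, 0] (depth 4)
After 'gt': stack = [0, 0, 1] (depth 3)
After 'push -6': stack = [0, 0, 1, -6] (depth 4)
After 'push 2': stack = [0, 0, 1, -6, 2] (depth 5)
After 'mul': stack = [0, 0, 1, -12] (depth 4)
After 'swap': stack = [0, 0, -12, 1] (depth 4)
After 'eq': stack = [0, 0, 0] (depth 3)
After 'push 1': stack = [0, 0, 0, 1] (depth 4)
After 'push 18': stack = [0, 0, 0, 1, 18] (depth 5)
After 'pick 2': stack = [0, 0, 0, 1, 18, 0] (depth 6)

Answer: 6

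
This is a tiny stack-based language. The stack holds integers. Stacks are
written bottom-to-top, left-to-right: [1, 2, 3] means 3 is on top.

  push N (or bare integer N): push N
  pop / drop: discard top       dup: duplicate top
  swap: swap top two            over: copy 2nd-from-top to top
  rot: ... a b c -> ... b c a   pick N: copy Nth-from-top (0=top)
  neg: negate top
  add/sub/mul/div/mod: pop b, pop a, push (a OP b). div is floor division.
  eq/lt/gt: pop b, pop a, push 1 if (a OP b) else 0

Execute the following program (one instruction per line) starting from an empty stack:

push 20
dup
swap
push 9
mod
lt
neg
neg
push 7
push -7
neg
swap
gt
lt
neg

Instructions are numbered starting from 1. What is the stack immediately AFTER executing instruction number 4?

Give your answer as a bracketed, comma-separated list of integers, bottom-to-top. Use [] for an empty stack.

Answer: [20, 20, 9]

Derivation:
Step 1 ('push 20'): [20]
Step 2 ('dup'): [20, 20]
Step 3 ('swap'): [20, 20]
Step 4 ('push 9'): [20, 20, 9]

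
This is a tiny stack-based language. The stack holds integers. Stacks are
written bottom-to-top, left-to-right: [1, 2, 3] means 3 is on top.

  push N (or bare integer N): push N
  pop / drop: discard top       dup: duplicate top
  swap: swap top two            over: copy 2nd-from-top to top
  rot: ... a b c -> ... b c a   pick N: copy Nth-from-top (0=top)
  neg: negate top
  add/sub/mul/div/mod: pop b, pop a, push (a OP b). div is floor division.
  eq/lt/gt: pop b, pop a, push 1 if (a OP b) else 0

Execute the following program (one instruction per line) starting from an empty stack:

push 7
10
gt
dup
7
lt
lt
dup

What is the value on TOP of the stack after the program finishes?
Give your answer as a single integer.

Answer: 1

Derivation:
After 'push 7': [7]
After 'push 10': [7, 10]
After 'gt': [0]
After 'dup': [0, 0]
After 'push 7': [0, 0, 7]
After 'lt': [0, 1]
After 'lt': [1]
After 'dup': [1, 1]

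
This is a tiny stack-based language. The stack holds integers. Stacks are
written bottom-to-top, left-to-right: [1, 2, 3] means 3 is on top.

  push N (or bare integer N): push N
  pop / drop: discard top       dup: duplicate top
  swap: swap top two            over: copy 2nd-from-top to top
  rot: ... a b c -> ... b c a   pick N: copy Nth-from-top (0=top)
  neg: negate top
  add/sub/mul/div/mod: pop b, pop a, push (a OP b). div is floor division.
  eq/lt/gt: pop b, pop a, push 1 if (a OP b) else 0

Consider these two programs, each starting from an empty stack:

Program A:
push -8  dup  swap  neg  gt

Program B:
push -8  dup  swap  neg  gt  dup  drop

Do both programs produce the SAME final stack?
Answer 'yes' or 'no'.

Program A trace:
  After 'push -8': [-8]
  After 'dup': [-8, -8]
  After 'swap': [-8, -8]
  After 'neg': [-8, 8]
  After 'gt': [0]
Program A final stack: [0]

Program B trace:
  After 'push -8': [-8]
  After 'dup': [-8, -8]
  After 'swap': [-8, -8]
  After 'neg': [-8, 8]
  After 'gt': [0]
  After 'dup': [0, 0]
  After 'drop': [0]
Program B final stack: [0]
Same: yes

Answer: yes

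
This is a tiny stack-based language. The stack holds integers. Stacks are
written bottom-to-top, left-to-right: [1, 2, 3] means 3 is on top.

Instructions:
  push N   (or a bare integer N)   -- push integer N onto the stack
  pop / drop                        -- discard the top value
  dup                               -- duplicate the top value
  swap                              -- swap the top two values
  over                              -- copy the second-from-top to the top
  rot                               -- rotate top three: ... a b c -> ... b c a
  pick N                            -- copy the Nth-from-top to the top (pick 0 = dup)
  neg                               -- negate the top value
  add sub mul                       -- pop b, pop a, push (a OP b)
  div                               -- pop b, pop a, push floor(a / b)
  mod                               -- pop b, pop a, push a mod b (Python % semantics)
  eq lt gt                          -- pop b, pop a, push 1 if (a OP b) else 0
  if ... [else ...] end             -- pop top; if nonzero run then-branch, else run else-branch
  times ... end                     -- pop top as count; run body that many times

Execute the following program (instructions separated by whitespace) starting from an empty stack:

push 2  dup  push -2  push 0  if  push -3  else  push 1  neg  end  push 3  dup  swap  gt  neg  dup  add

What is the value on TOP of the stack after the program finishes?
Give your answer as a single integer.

After 'push 2': [2]
After 'dup': [2, 2]
After 'push -2': [2, 2, -2]
After 'push 0': [2, 2, -2, 0]
After 'if': [2, 2, -2]
After 'push 1': [2, 2, -2, 1]
After 'neg': [2, 2, -2, -1]
After 'push 3': [2, 2, -2, -1, 3]
After 'dup': [2, 2, -2, -1, 3, 3]
After 'swap': [2, 2, -2, -1, 3, 3]
After 'gt': [2, 2, -2, -1, 0]
After 'neg': [2, 2, -2, -1, 0]
After 'dup': [2, 2, -2, -1, 0, 0]
After 'add': [2, 2, -2, -1, 0]

Answer: 0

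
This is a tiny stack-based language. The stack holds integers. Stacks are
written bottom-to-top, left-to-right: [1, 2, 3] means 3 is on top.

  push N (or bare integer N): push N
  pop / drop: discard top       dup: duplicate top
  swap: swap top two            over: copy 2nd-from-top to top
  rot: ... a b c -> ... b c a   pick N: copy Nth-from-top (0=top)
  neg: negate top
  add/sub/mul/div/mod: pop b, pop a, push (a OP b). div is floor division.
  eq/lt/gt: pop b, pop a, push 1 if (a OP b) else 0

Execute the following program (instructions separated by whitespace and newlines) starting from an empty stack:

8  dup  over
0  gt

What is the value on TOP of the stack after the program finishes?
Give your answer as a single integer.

After 'push 8': [8]
After 'dup': [8, 8]
After 'over': [8, 8, 8]
After 'push 0': [8, 8, 8, 0]
After 'gt': [8, 8, 1]

Answer: 1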